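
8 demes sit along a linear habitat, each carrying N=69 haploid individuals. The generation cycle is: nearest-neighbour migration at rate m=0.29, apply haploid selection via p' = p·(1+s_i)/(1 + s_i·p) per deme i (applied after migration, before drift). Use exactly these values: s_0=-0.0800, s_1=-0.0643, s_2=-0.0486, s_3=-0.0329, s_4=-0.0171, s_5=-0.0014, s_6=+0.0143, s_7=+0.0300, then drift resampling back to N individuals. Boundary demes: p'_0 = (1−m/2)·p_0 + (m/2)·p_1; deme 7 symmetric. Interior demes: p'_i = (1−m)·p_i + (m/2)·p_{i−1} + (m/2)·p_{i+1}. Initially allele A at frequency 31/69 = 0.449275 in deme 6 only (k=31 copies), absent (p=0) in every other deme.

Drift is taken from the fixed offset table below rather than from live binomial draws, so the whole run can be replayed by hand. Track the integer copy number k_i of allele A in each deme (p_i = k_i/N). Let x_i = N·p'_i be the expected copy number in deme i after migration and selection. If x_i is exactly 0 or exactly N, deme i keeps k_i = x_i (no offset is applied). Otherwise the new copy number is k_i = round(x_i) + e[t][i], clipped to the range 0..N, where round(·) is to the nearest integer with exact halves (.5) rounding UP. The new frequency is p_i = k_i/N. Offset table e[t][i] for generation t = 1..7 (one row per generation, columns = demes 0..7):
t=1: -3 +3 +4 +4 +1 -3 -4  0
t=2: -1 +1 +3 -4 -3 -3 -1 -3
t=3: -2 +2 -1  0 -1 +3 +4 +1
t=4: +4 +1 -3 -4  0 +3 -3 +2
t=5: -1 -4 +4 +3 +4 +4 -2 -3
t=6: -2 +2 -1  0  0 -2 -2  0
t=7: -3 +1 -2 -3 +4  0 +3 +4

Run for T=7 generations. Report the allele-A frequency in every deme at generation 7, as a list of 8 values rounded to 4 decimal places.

t=0: k=[0 0 0 0 0 0 31 0]
t=1: x=[0.0000 0.0000 0.0000 0.0000 0.0000 4.4891 22.2234 4.6208] k=[0 0 0 0 0 1 18 5]
t=2: x=[0.0000 0.0000 0.0000 0.0000 0.1425 3.3156 13.8061 7.0704] k=[0 0 0 0 0 0 13 4]
t=3: x=[0.0000 0.0000 0.0000 0.0000 0.0000 1.8824 9.9301 5.4516] k=[0 0 0 0 0 5 14 6]
t=4: x=[0.0000 0.0000 0.0000 0.0000 0.7127 5.5728 11.6720 7.3519] k=[0 0 0 0 1 9 9 9]
t=5: x=[0.0000 0.0000 0.0000 0.1402 1.9815 7.8303 9.1117 9.2339] k=[0 0 0 3 6 12 7 6]
t=6: x=[0.0000 0.0000 0.4140 2.9055 6.3351 10.3926 7.6763 6.3125] k=[0 0 0 3 6 8 6 6]
t=7: x=[0.0000 0.0000 0.4140 2.9055 5.7632 7.4107 6.3716 6.1639] k=[0 0 0 0 10 7 9 10]

[0.0000, 0.0000, 0.0000, 0.0000, 0.1449, 0.1014, 0.1304, 0.1449]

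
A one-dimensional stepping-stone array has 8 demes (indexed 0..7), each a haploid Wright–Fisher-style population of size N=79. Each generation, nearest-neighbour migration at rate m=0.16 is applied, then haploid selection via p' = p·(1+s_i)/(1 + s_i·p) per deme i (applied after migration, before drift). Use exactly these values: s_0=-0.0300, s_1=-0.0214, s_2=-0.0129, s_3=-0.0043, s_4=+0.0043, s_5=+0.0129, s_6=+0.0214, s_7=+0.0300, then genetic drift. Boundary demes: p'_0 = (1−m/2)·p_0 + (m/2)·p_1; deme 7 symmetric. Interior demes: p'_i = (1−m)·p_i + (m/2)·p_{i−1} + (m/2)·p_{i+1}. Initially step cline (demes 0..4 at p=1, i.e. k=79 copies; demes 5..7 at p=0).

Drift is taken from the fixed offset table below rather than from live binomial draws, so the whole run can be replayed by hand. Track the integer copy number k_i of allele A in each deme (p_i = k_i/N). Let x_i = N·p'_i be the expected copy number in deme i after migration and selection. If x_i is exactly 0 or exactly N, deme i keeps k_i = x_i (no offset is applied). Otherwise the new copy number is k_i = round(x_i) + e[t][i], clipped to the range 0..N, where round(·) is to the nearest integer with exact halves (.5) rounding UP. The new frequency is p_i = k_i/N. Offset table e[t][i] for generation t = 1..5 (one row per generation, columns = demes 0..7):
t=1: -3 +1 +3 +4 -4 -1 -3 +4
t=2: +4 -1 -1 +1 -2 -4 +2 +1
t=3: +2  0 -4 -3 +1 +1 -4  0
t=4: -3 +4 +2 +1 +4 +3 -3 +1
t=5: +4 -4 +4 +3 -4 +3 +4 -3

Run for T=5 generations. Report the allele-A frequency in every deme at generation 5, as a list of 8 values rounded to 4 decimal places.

t=0: k=[79 79 79 79 79 0 0 0]
t=1: x=[79.0000 79.0000 79.0000 79.0000 72.7049 6.3949 0.0000 0.0000] k=[79 79 79 79 69 5 0 0]
t=2: x=[79.0000 79.0000 79.0000 78.1966 64.7302 9.8298 0.4085 0.0000] k=[79 79 79 79 63 6 2 0]
t=3: x=[79.0000 79.0000 79.0000 77.7146 59.7825 10.3548 2.2049 0.1648] k=[79 79 79 75 61 11 0 0]
t=4: x=[79.0000 79.0000 78.6758 74.1805 58.1858 14.2692 0.8986 0.0000] k=[79 79 79 75 62 17 0 0]
t=5: x=[79.0000 79.0000 78.6758 74.2608 59.5031 19.4272 1.3886 0.0000] k=[79 79 79 77 56 22 5 0]

[1.0000, 1.0000, 1.0000, 0.9747, 0.7089, 0.2785, 0.0633, 0.0000]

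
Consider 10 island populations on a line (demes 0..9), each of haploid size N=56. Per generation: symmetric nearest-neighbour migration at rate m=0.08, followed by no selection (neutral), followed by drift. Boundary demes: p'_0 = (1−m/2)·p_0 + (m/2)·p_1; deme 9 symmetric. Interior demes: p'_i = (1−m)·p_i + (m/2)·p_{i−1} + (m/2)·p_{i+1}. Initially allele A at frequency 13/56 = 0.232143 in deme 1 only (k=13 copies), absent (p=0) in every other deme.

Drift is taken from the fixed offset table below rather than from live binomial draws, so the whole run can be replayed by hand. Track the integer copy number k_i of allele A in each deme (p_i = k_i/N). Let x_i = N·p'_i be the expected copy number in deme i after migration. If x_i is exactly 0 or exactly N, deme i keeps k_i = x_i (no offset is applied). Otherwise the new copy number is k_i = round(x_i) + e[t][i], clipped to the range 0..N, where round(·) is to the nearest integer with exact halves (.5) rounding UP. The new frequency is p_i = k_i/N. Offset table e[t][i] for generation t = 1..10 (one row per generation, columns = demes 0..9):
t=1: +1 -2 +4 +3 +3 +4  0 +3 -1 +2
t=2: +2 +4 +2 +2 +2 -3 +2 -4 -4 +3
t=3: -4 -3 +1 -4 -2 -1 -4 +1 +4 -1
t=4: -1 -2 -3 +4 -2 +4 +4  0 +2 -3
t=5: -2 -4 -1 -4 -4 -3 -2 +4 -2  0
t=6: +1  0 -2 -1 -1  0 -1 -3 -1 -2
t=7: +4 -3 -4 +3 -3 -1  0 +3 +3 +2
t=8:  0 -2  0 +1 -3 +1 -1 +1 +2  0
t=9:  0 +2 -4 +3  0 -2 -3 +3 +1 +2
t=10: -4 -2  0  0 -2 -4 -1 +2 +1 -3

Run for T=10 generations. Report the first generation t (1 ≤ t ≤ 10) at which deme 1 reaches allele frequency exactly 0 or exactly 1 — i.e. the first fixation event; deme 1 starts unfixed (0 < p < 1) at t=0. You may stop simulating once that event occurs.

7

t=0: k=[0 13 0 0 0 0 0 0 0 0]
t=1: x=[0.5200 11.9600 0.5200 0.0000 0.0000 0.0000 0.0000 0.0000 0.0000 0.0000] k=[2 10 5 0 0 0 0 0 0 0]
t=2: x=[2.3200 9.4800 5.0000 0.2000 0.0000 0.0000 0.0000 0.0000 0.0000 0.0000] k=[4 13 7 2 0 0 0 0 0 0]
t=3: x=[4.3600 12.4000 7.0400 2.1200 0.0800 0.0000 0.0000 0.0000 0.0000 0.0000] k=[0 9 8 0 0 0 0 0 0 0]
t=4: x=[0.3600 8.6000 7.7200 0.3200 0.0000 0.0000 0.0000 0.0000 0.0000 0.0000] k=[0 7 5 4 0 0 0 0 0 0]
t=5: x=[0.2800 6.6400 5.0400 3.8800 0.1600 0.0000 0.0000 0.0000 0.0000 0.0000] k=[0 3 4 0 0 0 0 0 0 0]
t=6: x=[0.1200 2.9200 3.8000 0.1600 0.0000 0.0000 0.0000 0.0000 0.0000 0.0000] k=[1 3 2 0 0 0 0 0 0 0]
t=7: x=[1.0800 2.8800 1.9600 0.0800 0.0000 0.0000 0.0000 0.0000 0.0000 0.0000] k=[5 0 0 3 0 0 0 0 0 0]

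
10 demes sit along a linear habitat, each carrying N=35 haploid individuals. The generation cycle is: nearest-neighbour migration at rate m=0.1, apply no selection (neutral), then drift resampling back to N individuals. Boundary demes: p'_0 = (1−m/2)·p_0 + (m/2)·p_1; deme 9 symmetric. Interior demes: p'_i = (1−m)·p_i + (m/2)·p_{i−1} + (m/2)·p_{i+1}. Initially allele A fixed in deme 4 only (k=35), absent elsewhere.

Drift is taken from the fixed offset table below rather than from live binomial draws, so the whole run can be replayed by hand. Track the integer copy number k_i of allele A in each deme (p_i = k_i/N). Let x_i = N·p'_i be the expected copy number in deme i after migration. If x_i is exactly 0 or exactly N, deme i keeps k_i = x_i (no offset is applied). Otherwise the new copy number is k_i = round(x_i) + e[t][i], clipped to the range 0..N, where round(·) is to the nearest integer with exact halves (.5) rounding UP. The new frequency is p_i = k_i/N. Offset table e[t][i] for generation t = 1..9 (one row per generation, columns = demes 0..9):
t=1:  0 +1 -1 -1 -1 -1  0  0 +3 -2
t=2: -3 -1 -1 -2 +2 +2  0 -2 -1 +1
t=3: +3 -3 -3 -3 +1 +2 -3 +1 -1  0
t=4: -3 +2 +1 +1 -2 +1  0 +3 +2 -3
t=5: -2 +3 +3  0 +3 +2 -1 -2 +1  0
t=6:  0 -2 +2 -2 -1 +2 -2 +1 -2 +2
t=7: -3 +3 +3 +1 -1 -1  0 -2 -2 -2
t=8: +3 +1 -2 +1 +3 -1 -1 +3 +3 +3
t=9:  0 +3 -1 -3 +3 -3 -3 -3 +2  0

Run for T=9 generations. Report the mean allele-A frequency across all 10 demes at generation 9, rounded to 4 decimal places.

t=0: k=[0 0 0 0 35 0 0 0 0 0]
t=1: x=[0.0000 0.0000 0.0000 1.7500 31.5000 1.7500 0.0000 0.0000 0.0000 0.0000] k=[0 0 0 1 31 1 0 0 0 0]
t=2: x=[0.0000 0.0000 0.0500 2.4500 28.0000 2.4500 0.0500 0.0000 0.0000 0.0000] k=[0 0 0 0 30 4 0 0 0 0]
t=3: x=[0.0000 0.0000 0.0000 1.5000 27.2000 5.1000 0.2000 0.0000 0.0000 0.0000] k=[0 0 0 0 28 7 0 0 0 0]
t=4: x=[0.0000 0.0000 0.0000 1.4000 25.5500 7.7000 0.3500 0.0000 0.0000 0.0000] k=[0 0 0 2 24 9 0 0 0 0]
t=5: x=[0.0000 0.0000 0.1000 3.0000 22.1500 9.3000 0.4500 0.0000 0.0000 0.0000] k=[0 0 3 3 25 11 0 0 0 0]
t=6: x=[0.0000 0.1500 2.8500 4.1000 23.2000 11.1500 0.5500 0.0000 0.0000 0.0000] k=[0 0 5 2 22 13 0 0 0 0]
t=7: x=[0.0000 0.2500 4.6000 3.1500 20.5500 12.8000 0.6500 0.0000 0.0000 0.0000] k=[0 3 8 4 20 12 1 0 0 0]
t=8: x=[0.1500 3.1000 7.5500 5.0000 18.8000 11.8500 1.5000 0.0500 0.0000 0.0000] k=[3 4 6 6 22 11 1 3 0 0]
t=9: x=[3.0500 4.0500 5.9000 6.8000 20.6500 11.0500 1.6000 2.7500 0.1500 0.0000] k=[3 7 5 4 24 8 0 0 2 0]

0.1514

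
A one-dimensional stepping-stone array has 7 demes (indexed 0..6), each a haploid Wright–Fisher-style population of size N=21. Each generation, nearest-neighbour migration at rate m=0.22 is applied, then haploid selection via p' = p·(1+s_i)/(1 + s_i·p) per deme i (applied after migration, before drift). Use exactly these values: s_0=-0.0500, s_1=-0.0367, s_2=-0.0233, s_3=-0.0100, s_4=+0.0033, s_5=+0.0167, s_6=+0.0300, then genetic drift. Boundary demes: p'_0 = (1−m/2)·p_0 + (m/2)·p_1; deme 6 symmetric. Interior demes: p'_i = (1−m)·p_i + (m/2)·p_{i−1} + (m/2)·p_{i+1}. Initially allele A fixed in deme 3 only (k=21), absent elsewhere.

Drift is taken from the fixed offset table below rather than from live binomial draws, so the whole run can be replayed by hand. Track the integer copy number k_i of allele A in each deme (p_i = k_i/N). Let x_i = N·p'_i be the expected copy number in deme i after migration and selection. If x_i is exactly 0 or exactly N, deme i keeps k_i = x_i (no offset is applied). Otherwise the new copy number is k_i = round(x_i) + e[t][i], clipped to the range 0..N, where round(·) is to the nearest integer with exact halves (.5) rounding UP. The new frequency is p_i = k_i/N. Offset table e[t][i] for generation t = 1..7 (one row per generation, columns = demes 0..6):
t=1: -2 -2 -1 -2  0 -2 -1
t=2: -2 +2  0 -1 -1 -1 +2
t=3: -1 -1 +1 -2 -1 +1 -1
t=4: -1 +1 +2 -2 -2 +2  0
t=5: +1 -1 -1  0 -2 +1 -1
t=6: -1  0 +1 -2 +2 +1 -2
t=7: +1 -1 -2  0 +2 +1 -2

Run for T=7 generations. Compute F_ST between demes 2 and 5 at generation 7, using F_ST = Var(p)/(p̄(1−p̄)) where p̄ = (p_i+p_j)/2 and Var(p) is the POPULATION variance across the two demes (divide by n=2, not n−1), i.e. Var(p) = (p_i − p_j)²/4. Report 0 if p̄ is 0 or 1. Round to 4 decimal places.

t=0: k=[0 0 0 21 0 0 0]
t=1: x=[0.0000 0.0000 2.2620 16.3437 2.3168 0.0000 0.0000] k=[0 0 1 14 2 0 0]
t=2: x=[0.0000 0.1060 2.2718 11.1975 3.1087 0.2236 0.0000] k=[0 2 2 10 2 0 0]
t=3: x=[0.2091 1.7200 2.8219 8.1897 2.6677 0.2236 0.0000] k=[0 1 4 6 2 1 0]
t=4: x=[0.1045 1.1777 3.8158 5.3001 2.3368 1.0159 0.1133] k=[0 2 6 3 0 3 0]
t=5: x=[0.2091 2.1469 5.1380 2.9742 0.6621 2.3747 0.3397] k=[1 1 4 3 0 3 0]
t=6: x=[0.9523 1.2842 3.4908 2.7558 0.6621 2.3747 0.3397] k=[0 1 4 1 3 3 0]
t=7: x=[0.1045 1.1777 3.2743 1.5356 2.7880 2.7088 0.3397] k=[1 0 1 2 5 4 0]

0.0486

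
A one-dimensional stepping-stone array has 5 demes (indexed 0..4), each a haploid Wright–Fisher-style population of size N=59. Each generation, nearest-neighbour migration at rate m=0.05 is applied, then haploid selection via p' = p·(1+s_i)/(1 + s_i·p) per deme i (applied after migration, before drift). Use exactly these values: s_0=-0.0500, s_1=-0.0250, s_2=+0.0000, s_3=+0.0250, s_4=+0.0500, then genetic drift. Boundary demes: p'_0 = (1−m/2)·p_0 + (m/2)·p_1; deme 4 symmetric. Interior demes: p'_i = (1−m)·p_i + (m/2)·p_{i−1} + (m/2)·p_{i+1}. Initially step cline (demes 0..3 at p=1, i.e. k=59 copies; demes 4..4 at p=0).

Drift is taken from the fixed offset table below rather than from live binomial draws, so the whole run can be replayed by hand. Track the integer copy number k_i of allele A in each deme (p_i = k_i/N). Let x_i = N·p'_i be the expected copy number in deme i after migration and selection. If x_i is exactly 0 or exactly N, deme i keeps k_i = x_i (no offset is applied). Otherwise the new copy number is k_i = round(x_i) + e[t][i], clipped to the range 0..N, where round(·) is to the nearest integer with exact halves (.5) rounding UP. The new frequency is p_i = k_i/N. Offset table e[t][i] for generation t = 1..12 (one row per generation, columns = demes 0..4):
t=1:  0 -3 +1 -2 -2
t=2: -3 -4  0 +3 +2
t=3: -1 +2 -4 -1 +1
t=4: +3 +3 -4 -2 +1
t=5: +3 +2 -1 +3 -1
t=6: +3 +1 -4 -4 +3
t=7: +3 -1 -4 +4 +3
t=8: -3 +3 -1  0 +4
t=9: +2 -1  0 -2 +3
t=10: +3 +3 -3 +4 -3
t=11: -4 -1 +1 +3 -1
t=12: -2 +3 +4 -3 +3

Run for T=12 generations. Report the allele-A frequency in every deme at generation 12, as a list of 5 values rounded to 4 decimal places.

[0.9661, 1.0000, 0.8136, 0.8644, 0.5085]

t=0: k=[59 59 59 59 0]
t=1: x=[59.0000 59.0000 59.0000 57.5601 1.5468] k=[59 59 59 56 0]
t=2: x=[59.0000 59.0000 58.9250 54.7729 1.4683] k=[59 59 59 58 3]
t=3: x=[59.0000 59.0000 58.9750 56.7051 4.5768] k=[59 59 55 56 6]
t=4: x=[59.0000 58.8974 55.1250 54.8219 7.5660] k=[59 59 51 53 9]
t=5: x=[59.0000 58.7949 51.2500 52.0037 10.5150] k=[59 59 50 55 10]
t=6: x=[59.0000 58.7693 50.3500 53.8669 11.5721] k=[59 59 46 50 15]
t=7: x=[59.0000 58.6667 46.4250 49.2280 16.4475] k=[59 58 42 53 19]
t=8: x=[58.9737 57.5906 42.6750 52.0282 20.4977] k=[56 59 42 52 24]
t=9: x=[55.9291 58.4873 42.6750 51.2183 25.4033] k=[58 57 43 49 28]
t=10: x=[57.9220 56.6178 43.5000 48.5392 29.2443] k=[59 59 41 53 26]
t=11: x=[59.0000 58.5386 41.7500 52.1754 27.3896] k=[59 58 43 55 26]
t=12: x=[58.9737 57.6162 43.6750 54.0874 27.4398] k=[57 59 48 51 30]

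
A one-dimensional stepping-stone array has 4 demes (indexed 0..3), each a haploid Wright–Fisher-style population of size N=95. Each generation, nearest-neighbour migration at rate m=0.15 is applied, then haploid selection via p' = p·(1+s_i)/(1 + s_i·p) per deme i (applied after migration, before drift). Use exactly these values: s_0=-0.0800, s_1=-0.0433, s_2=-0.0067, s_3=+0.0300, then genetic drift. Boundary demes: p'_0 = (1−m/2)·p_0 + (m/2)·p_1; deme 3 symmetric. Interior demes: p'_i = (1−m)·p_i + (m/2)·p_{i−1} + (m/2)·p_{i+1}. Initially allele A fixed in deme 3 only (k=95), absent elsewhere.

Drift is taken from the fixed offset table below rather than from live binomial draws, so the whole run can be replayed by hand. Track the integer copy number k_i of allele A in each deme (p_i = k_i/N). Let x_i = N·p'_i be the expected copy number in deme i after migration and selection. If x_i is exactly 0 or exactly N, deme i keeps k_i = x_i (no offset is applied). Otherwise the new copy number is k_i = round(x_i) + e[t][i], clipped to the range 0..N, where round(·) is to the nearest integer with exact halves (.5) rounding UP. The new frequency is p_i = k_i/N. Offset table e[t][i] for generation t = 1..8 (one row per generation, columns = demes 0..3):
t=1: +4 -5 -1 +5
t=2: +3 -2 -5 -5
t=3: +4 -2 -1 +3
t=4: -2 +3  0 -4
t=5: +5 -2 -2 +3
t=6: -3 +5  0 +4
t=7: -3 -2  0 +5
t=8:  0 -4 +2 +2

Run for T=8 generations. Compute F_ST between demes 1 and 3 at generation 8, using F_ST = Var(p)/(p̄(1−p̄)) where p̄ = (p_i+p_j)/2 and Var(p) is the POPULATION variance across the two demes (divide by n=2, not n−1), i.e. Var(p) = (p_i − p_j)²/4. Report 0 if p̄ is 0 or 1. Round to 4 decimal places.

t=0: k=[0 0 0 95]
t=1: x=[0.0000 0.0000 7.0808 88.0674] k=[0 0 6 93]
t=2: x=[0.0000 0.4306 12.0043 86.7016] k=[0 0 7 82]
t=3: x=[0.0000 0.5024 12.0292 76.8136] k=[0 0 11 80]
t=4: x=[0.0000 0.7896 15.2637 75.2907] k=[0 4 15 71]
t=5: x=[0.2761 4.3380 18.2756 67.3826] k=[5 2 16 70]
t=6: x=[4.4107 3.1379 18.8980 66.5427] k=[1 8 19 71]
t=7: x=[1.4048 7.9708 21.9613 67.6789] k=[0 6 22 73]
t=8: x=[0.4142 6.4777 24.5026 69.7271] k=[0 2 27 72]

0.5708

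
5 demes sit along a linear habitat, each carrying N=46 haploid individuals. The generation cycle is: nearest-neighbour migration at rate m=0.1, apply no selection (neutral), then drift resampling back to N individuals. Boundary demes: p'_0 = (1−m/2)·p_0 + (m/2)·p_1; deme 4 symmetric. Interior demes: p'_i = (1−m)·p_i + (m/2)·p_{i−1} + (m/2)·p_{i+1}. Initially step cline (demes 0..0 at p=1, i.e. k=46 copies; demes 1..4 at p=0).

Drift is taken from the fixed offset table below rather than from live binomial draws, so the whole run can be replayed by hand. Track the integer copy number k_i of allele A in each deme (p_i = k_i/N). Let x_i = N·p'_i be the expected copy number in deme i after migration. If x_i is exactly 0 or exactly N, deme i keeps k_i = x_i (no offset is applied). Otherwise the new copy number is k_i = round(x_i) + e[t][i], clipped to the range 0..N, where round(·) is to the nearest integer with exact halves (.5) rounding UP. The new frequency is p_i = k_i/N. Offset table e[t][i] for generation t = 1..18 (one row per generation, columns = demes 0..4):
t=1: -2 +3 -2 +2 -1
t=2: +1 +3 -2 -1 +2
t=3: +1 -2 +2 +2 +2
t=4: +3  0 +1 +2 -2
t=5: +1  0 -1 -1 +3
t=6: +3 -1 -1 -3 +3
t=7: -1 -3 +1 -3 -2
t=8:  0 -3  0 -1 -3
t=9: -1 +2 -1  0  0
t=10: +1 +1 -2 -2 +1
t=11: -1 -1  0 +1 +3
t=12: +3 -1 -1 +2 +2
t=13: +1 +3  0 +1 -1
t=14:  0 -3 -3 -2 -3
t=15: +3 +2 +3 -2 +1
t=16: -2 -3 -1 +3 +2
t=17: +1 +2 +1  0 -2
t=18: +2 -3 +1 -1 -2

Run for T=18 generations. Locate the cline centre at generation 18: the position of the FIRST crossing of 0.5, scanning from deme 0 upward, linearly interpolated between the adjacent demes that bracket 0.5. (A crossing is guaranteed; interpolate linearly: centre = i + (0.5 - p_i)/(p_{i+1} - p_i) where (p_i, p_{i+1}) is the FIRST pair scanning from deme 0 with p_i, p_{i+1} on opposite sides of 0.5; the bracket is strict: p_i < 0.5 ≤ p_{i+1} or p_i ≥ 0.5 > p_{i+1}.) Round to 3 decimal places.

0.524

t=0: k=[46 0 0 0 0]
t=1: x=[43.7000 2.3000 0.0000 0.0000 0.0000] k=[42 5 0 0 0]
t=2: x=[40.1500 6.6000 0.2500 0.0000 0.0000] k=[41 10 0 0 0]
t=3: x=[39.4500 11.0500 0.5000 0.0000 0.0000] k=[40 9 3 0 0]
t=4: x=[38.4500 10.2500 3.1500 0.1500 0.0000] k=[41 10 4 2 0]
t=5: x=[39.4500 11.2500 4.2000 2.0000 0.1000] k=[40 11 3 1 3]
t=6: x=[38.5500 12.0500 3.3000 1.2000 2.9000] k=[42 11 2 0 6]
t=7: x=[40.4500 12.1000 2.3500 0.4000 5.7000] k=[39 9 3 0 4]
t=8: x=[37.5000 10.2000 3.1500 0.3500 3.8000] k=[38 7 3 0 1]
t=9: x=[36.4500 8.3500 3.0500 0.2000 0.9500] k=[35 10 2 0 1]
t=10: x=[33.7500 10.8500 2.3000 0.1500 0.9500] k=[35 12 0 0 2]
t=11: x=[33.8500 12.5500 0.6000 0.1000 1.9000] k=[33 12 1 1 5]
t=12: x=[31.9500 12.5000 1.5500 1.2000 4.8000] k=[35 12 1 3 7]
t=13: x=[33.8500 12.6000 1.6500 3.1000 6.8000] k=[35 16 2 4 6]
t=14: x=[34.0500 16.2500 2.8000 4.0000 5.9000] k=[34 13 0 2 3]
t=15: x=[32.9500 13.4000 0.7500 1.9500 2.9500] k=[36 15 4 0 4]
t=16: x=[34.9500 15.5000 4.3500 0.4000 3.8000] k=[33 13 3 3 6]
t=17: x=[32.0000 13.5000 3.5000 3.1500 5.8500] k=[33 16 5 3 4]
t=18: x=[32.1500 16.3000 5.4500 3.1500 3.9500] k=[34 13 6 2 2]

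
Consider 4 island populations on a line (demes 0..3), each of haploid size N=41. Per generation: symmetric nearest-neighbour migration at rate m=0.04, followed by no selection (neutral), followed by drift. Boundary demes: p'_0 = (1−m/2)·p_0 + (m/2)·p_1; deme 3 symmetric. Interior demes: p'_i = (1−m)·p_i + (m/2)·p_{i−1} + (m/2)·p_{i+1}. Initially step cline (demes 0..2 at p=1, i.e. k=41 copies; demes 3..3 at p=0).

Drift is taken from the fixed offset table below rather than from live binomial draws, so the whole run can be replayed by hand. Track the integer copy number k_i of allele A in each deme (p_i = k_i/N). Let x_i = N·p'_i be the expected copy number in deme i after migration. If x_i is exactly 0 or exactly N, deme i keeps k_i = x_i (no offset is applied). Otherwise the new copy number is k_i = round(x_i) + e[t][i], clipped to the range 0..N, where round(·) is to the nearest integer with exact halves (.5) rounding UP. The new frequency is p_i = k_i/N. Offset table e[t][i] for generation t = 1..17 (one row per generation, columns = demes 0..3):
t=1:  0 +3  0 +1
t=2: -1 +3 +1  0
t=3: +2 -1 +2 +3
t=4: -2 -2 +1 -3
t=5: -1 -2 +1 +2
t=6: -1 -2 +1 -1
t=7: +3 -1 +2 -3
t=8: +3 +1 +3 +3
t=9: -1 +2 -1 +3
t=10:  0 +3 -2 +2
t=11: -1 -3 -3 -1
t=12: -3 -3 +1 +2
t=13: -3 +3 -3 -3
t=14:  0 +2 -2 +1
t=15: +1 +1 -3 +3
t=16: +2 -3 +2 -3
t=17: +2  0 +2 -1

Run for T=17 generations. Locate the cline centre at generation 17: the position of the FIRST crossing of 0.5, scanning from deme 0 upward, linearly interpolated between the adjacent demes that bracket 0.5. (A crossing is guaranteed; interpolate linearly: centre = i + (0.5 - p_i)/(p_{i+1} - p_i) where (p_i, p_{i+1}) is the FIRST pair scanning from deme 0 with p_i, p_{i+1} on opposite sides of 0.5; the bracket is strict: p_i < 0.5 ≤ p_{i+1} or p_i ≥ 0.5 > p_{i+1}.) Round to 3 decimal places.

t=0: k=[41 41 41 0]
t=1: x=[41.0000 41.0000 40.1800 0.8200] k=[41 41 40 2]
t=2: x=[41.0000 40.9800 39.2600 2.7600] k=[41 41 40 3]
t=3: x=[41.0000 40.9800 39.2800 3.7400] k=[41 40 41 7]
t=4: x=[40.9800 40.0400 40.3000 7.6800] k=[39 38 41 5]
t=5: x=[38.9800 38.0800 40.2200 5.7200] k=[38 36 41 8]
t=6: x=[37.9600 36.1400 40.2400 8.6600] k=[37 34 41 8]
t=7: x=[36.9400 34.2000 40.2000 8.6600] k=[40 33 41 6]
t=8: x=[39.8600 33.3000 40.1400 6.7000] k=[41 34 41 10]
t=9: x=[40.8600 34.2800 40.2400 10.6200] k=[40 36 39 14]
t=10: x=[39.9200 36.1400 38.4400 14.5000] k=[40 39 36 17]
t=11: x=[39.9800 38.9600 35.6800 17.3800] k=[39 36 33 16]
t=12: x=[38.9400 36.0000 32.7200 16.3400] k=[36 33 34 18]
t=13: x=[35.9400 33.0800 33.6600 18.3200] k=[33 36 31 15]
t=14: x=[33.0600 35.8400 30.7800 15.3200] k=[33 38 29 16]
t=15: x=[33.1000 37.7200 28.9200 16.2600] k=[34 39 26 19]
t=16: x=[34.1000 38.6400 26.1200 19.1400] k=[36 36 28 16]
t=17: x=[36.0000 35.8400 27.9200 16.2400] k=[38 36 30 15]

2.633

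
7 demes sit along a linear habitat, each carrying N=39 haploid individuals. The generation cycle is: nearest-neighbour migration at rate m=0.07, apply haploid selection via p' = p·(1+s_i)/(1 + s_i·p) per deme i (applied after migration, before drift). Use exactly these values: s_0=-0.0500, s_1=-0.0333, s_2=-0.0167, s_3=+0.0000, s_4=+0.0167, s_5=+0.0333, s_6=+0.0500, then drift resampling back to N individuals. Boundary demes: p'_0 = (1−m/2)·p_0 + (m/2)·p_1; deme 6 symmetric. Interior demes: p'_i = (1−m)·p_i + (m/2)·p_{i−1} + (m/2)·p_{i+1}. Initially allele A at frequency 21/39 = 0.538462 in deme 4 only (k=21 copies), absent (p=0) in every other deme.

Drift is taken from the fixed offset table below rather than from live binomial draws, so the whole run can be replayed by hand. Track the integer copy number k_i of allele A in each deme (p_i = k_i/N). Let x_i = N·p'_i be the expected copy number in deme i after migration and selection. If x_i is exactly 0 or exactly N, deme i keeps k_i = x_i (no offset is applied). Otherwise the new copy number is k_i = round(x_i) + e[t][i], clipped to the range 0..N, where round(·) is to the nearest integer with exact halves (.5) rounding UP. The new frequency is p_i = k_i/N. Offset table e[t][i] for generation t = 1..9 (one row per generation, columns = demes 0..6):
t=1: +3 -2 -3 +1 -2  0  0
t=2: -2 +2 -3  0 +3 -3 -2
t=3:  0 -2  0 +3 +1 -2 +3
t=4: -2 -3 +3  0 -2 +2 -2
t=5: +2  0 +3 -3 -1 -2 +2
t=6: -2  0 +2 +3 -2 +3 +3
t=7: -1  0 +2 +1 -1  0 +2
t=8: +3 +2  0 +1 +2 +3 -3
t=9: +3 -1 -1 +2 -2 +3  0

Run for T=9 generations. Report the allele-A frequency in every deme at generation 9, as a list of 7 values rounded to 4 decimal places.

t=0: k=[0 0 0 0 21 0 0]
t=1: x=[0.0000 0.0000 0.0000 0.7350 19.6915 0.7590 0.0000] k=[0 0 0 2 18 1 0]
t=2: x=[0.0000 0.0000 0.0688 2.4900 17.0037 1.6098 0.0367] k=[0 0 0 2 20 0 0]
t=3: x=[0.0000 0.0000 0.0688 2.5600 18.8312 0.7229 0.0000] k=[0 0 0 6 20 0 0]
t=4: x=[0.0000 0.0000 0.2065 6.2800 18.9713 0.7229 0.0000] k=[0 0 3 6 17 3 0]
t=5: x=[0.0000 0.1015 2.9537 6.2800 16.2819 3.4876 0.1102] k=[0 0 6 3 15 1 2]
t=6: x=[0.0000 0.2030 5.6037 3.5250 14.2394 1.5737 2.0581] k=[0 0 8 7 12 5 5]
t=7: x=[0.0000 0.2707 7.5816 7.2100 11.7153 5.3955 5.2166] k=[0 0 10 8 11 5 7]
t=8: x=[0.0000 0.3384 9.4588 8.1750 10.8140 5.4313 7.2124] k=[0 2 9 9 13 8 4]
t=9: x=[0.0665 2.1065 8.6412 9.1400 12.8272 8.2460 4.3240] k=[3 1 8 11 11 11 4]

[0.0769, 0.0256, 0.2051, 0.2821, 0.2821, 0.2821, 0.1026]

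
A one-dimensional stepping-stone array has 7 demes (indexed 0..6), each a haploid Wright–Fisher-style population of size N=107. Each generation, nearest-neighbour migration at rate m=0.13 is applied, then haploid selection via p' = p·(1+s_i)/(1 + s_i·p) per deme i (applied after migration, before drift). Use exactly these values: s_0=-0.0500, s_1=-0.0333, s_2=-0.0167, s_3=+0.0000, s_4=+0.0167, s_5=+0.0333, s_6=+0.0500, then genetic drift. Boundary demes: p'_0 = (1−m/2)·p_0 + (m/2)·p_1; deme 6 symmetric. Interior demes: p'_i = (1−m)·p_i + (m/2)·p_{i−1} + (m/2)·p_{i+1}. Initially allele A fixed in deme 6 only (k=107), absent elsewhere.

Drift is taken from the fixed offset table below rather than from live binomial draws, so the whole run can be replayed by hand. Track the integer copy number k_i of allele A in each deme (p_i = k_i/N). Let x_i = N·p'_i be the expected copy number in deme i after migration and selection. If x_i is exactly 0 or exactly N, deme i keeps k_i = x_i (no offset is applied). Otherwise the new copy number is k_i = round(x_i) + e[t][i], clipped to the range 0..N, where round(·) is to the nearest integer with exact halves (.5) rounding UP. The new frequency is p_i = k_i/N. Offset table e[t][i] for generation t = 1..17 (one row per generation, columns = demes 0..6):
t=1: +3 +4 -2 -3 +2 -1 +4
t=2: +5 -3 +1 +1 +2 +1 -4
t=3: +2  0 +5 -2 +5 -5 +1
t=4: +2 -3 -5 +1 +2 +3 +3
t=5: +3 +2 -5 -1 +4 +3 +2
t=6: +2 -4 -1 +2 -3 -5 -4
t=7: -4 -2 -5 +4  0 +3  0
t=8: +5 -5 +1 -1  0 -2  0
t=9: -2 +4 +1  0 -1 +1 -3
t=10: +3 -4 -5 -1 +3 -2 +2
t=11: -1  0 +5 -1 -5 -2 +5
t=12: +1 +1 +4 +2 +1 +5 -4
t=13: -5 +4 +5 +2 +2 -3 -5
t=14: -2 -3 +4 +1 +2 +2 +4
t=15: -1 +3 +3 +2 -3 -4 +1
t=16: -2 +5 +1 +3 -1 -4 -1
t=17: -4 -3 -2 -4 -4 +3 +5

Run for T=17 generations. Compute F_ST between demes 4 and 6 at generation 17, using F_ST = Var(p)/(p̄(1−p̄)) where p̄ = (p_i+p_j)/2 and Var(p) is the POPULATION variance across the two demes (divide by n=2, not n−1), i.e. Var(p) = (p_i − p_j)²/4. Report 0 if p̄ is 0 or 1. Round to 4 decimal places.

t=0: k=[0 0 0 0 0 0 107]
t=1: x=[0.0000 0.0000 0.0000 0.0000 0.0000 7.1711 100.3556] k=[0 0 0 0 0 6 104]
t=2: x=[0.0000 0.0000 0.0000 0.0000 0.3965 12.3330 98.0388] k=[0 0 0 0 2 13 94]
t=3: x=[0.0000 0.0000 0.0000 0.1300 2.6271 18.0359 89.4622] k=[0 0 0 0 8 13 90]
t=4: x=[0.0000 0.0000 0.0000 0.5200 7.9257 18.1688 85.8356] k=[0 0 0 2 10 21 89]
t=5: x=[0.0000 0.0000 0.1278 2.3900 10.3488 25.3329 85.4324] k=[0 0 0 1 14 28 87]
t=6: x=[0.0000 0.0000 0.0639 1.7800 14.2686 31.6502 84.0566] k=[0 0 0 4 11 27 80]
t=7: x=[0.0000 0.0000 0.2557 4.1950 11.7572 30.1087 77.6065] k=[0 0 0 8 12 33 78]
t=8: x=[0.0000 0.0000 0.5114 7.7400 13.2967 35.3308 76.1570] k=[0 0 2 7 13 33 76]
t=9: x=[0.0000 0.1257 2.1591 7.0650 14.1117 35.2651 74.3228] k=[0 4 3 7 13 36 71]
t=10: x=[0.2470 3.5567 3.2712 7.1300 14.3091 37.5747 69.9159] k=[3 0 0 6 17 36 72]
t=11: x=[2.6682 0.1885 0.3835 6.3250 17.7640 37.9029 70.8372] k=[2 0 5 5 13 36 76]
t=12: x=[1.7781 0.4399 4.6003 5.5200 14.1775 37.9029 74.5142] k=[3 1 9 8 15 43 71]
t=13: x=[2.7302 1.5959 8.2854 8.5200 16.5959 43.8452 70.3643] k=[0 6 13 11 19 41 65]
t=14: x=[0.3706 5.8741 12.2314 11.6500 20.1798 41.9625 64.6942] k=[0 3 16 13 22 44 69]
t=15: x=[0.1853 3.5325 14.7446 13.7800 23.1440 45.0471 68.5845] k=[0 7 18 16 20 41 70]
t=16: x=[0.4323 7.0341 16.9138 16.3900 21.3870 42.3553 69.3145] k=[0 12 18 19 20 38 68]
t=17: x=[0.7413 11.2641 17.4279 19.0000 21.3870 39.5935 67.2761] k=[0 8 15 15 17 43 72]

0.2719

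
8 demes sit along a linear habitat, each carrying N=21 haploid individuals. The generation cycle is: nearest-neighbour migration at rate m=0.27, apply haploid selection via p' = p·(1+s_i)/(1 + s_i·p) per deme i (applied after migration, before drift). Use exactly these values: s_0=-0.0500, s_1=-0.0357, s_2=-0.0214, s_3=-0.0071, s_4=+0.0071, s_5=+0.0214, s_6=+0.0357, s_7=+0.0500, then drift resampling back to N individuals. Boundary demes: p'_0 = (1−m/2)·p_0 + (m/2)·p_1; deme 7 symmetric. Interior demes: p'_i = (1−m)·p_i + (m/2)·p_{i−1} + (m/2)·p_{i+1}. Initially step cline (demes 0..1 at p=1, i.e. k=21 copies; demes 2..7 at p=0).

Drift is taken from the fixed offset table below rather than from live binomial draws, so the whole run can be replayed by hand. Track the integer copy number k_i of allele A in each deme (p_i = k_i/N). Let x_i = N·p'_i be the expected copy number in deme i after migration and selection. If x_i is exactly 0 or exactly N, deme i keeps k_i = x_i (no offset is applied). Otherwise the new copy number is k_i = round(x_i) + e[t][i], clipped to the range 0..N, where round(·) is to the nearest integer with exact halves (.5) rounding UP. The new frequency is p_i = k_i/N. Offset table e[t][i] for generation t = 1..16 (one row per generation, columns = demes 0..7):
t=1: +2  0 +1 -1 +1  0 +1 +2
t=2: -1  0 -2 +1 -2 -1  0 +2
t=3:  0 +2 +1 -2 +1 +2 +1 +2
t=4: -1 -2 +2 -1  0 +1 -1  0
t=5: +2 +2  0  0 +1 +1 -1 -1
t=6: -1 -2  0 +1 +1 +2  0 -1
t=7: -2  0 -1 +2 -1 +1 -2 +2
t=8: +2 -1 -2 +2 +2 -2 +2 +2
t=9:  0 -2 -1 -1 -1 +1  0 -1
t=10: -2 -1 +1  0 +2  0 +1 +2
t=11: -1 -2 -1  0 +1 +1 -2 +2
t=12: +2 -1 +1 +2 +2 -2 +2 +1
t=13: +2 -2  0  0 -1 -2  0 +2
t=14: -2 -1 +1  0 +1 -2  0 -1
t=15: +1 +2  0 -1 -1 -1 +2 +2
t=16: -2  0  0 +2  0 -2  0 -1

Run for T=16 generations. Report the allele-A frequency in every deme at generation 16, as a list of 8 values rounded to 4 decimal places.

t=0: k=[21 21 0 0 0 0 0 0]
t=1: x=[21.0000 18.0747 2.7824 0.0000 0.0000 0.0000 0.0000 0.0000] k=[21 18 4 0 0 0 0 0]
t=2: x=[20.5741 16.3854 5.2642 0.5363 0.0000 0.0000 0.0000 0.0000] k=[20 16 3 2 0 0 0 0]
t=3: x=[19.3852 14.6248 4.5425 1.8529 0.2719 0.0000 0.0000 0.0000] k=[19 17 6 0 1 0 0 0]
t=4: x=[18.6240 15.6412 6.5769 0.9386 0.7350 0.1379 0.0000 0.0000] k=[18 14 9 0 1 1 0 0]
t=5: x=[17.3065 13.6928 8.3510 1.3410 0.8709 0.8827 0.1398 0.0000] k=[19 16 8 1 2 2 0 0]
t=6: x=[18.4836 15.1732 8.0275 2.0667 1.8771 1.7639 0.2795 0.0000] k=[17 13 8 3 3 4 0 0]
t=7: x=[16.2748 12.6831 7.8931 3.6534 3.1539 3.3847 0.5588 0.0000] k=[14 13 7 6 2 4 0 0]
t=8: x=[13.6214 12.1393 7.5700 5.5658 2.8273 3.2477 0.5588 0.0000] k=[16 11 6 8 5 1 3 0]
t=9: x=[15.1101 10.8094 6.8448 7.2910 4.8915 1.8453 2.3985 0.4248] k=[15 9 6 6 4 3 2 0]
t=10: x=[13.9519 9.2166 6.3091 5.7004 4.1585 3.0549 1.9255 0.2833] k=[12 8 7 6 6 3 3 2]
t=11: x=[11.1924 8.2224 6.8994 6.1041 5.6241 3.4658 2.9529 2.2304] k=[10 6 6 6 7 4 1 4]
t=12: x=[9.1941 6.3774 5.9077 6.1041 6.4917 4.0690 1.8689 3.7427] k=[11 5 7 8 8 2 4 5]
t=13: x=[9.9212 5.9242 6.7654 7.8300 7.2235 3.1361 3.9769 5.0498] k=[12 4 7 8 6 1 4 7]
t=14: x=[10.6509 5.3390 6.6315 7.5605 5.6241 2.1200 4.1148 6.8177] k=[9 4 8 8 7 0 4 6]
t=15: x=[8.0687 5.0738 7.3563 7.8300 6.2209 1.5145 3.8388 5.9355] k=[9 7 7 7 5 1 6 8]
t=16: x=[8.4695 7.0982 6.8994 6.6975 4.7560 2.2573 5.7401 7.9698] k=[6 7 7 9 5 0 6 7]

[0.2857, 0.3333, 0.3333, 0.4286, 0.2381, 0.0000, 0.2857, 0.3333]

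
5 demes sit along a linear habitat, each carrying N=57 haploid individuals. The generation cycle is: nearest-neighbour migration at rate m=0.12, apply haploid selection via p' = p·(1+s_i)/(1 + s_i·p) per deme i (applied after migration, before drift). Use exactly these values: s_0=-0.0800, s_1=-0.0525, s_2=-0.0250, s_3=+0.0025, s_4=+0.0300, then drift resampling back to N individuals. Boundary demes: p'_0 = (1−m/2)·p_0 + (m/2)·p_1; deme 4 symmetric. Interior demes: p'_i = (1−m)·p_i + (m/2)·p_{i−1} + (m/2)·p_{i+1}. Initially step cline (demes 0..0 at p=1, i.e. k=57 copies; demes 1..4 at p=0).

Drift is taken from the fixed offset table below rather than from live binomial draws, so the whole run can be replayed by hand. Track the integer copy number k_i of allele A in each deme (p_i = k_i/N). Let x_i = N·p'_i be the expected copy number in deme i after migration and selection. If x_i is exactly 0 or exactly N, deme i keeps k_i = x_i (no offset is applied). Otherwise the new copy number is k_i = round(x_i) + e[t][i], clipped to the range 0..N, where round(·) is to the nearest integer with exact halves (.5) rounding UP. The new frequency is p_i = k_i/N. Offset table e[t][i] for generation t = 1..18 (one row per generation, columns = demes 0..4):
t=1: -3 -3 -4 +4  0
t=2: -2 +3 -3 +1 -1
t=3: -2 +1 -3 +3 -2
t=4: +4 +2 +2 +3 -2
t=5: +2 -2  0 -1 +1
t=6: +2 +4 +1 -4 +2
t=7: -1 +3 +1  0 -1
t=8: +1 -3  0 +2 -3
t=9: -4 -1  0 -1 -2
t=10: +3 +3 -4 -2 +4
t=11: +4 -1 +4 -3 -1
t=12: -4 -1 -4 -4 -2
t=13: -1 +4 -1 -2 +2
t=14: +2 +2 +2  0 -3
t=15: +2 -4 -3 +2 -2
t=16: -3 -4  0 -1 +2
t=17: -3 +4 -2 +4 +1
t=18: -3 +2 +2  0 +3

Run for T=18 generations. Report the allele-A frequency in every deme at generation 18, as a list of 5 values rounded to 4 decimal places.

[0.1754, 0.2281, 0.0702, 0.0877, 0.1053]

t=0: k=[57 0 0 0 0]
t=1: x=[53.3019 3.2507 0.0000 0.0000 0.0000] k=[50 0 0 0 0]
t=2: x=[46.2938 2.8504 0.0000 0.0000 0.0000] k=[44 6 0 0 0]
t=3: x=[40.7696 7.5593 0.3511 0.0000 0.0000] k=[39 9 0 0 0]
t=4: x=[36.1093 9.8141 0.5266 0.0000 0.0000] k=[40 12 3 0 0]
t=5: x=[37.2582 12.6027 3.2808 0.1804 0.0000] k=[39 11 3 0 0]
t=6: x=[36.2322 11.6909 3.2222 0.1804 0.0000] k=[38 16 4 0 0]
t=7: x=[35.5771 15.9727 4.3766 0.2406 0.0000] k=[35 19 5 0 0]
t=8: x=[32.8880 18.4410 5.4147 0.3007 0.0000] k=[34 15 5 2 0]
t=9: x=[31.6929 14.9380 5.2971 2.0650 0.1236] k=[28 14 5 1 0]
t=10: x=[25.9774 13.7301 5.1795 1.1829 0.0618] k=[29 17 1 0 4]
t=11: x=[27.0930 16.1291 1.8540 0.3007 3.8652] k=[31 15 6 0 3]
t=12: x=[28.8533 14.8209 6.0419 0.5413 2.9003] k=[25 14 2 0 1]
t=13: x=[23.1848 13.3799 2.5379 0.1804 0.9677] k=[22 17 2 0 3]
t=14: x=[20.5911 15.7773 2.7138 0.3007 2.9003] k=[23 18 5 0 0]
t=15: x=[21.5713 16.8725 5.3559 0.3007 0.0000] k=[24 13 2 2 0]
t=16: x=[22.2000 12.4668 2.5965 1.8845 0.1236] k=[19 8 3 1 2]
t=17: x=[17.3186 7.9826 3.1048 1.1829 1.9962] k=[14 12 1 5 3]
t=18: x=[13.0233 10.9742 1.8540 4.6507 3.2083] k=[10 13 4 5 6]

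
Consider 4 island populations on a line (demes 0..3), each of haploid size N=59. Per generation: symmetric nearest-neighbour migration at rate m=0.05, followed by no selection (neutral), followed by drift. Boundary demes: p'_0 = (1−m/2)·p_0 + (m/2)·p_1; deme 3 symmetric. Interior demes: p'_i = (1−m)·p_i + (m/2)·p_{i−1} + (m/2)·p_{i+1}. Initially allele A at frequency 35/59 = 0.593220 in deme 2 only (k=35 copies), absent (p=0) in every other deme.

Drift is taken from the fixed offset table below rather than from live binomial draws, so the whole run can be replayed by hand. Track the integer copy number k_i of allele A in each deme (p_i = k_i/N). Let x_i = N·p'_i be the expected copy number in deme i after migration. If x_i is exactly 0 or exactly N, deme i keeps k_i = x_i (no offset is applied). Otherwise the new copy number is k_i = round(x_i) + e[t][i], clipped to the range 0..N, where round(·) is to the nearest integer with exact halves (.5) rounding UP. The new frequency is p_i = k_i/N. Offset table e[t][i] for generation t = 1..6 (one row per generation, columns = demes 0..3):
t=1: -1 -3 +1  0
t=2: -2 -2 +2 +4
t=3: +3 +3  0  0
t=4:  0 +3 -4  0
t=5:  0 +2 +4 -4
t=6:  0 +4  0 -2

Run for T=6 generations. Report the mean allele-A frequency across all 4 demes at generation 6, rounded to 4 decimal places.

0.1949

t=0: k=[0 0 35 0]
t=1: x=[0.0000 0.8750 33.2500 0.8750] k=[0 0 34 1]
t=2: x=[0.0000 0.8500 32.3250 1.8250] k=[0 0 34 6]
t=3: x=[0.0000 0.8500 32.4500 6.7000] k=[0 4 32 7]
t=4: x=[0.1000 4.6000 30.6750 7.6250] k=[0 8 27 8]
t=5: x=[0.2000 8.2750 26.0500 8.4750] k=[0 10 30 4]
t=6: x=[0.2500 10.2500 28.8500 4.6500] k=[0 14 29 3]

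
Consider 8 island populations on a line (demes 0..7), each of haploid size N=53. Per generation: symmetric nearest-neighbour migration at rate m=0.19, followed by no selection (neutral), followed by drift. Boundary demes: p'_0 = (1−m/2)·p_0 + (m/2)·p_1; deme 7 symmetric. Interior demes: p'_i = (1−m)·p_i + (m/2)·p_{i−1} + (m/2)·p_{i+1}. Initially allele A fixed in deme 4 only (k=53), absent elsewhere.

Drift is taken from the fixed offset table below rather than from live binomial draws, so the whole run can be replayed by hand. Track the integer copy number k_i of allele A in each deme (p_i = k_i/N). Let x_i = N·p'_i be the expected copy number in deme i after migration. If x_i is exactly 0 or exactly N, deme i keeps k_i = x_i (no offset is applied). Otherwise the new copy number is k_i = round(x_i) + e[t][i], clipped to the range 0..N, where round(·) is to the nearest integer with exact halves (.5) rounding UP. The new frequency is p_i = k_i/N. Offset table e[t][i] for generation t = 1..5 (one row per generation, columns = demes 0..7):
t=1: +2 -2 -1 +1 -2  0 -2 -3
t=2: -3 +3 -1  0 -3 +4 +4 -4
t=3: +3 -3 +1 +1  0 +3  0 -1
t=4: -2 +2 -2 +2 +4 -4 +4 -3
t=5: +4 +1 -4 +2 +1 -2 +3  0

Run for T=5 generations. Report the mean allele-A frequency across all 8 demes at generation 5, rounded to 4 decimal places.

0.1698

t=0: k=[0 0 0 0 53 0 0 0]
t=1: x=[0.0000 0.0000 0.0000 5.0350 42.9300 5.0350 0.0000 0.0000] k=[0 0 0 6 41 5 0 0]
t=2: x=[0.0000 0.0000 0.5700 8.7550 34.2550 7.9450 0.4750 0.0000] k=[0 0 0 9 31 12 4 0]
t=3: x=[0.0000 0.0000 0.8550 10.2350 27.1050 13.0450 4.3800 0.3800] k=[0 0 2 11 27 16 4 0]
t=4: x=[0.0000 0.1900 2.6650 11.6650 24.4350 15.9050 4.7600 0.3800] k=[0 2 1 14 28 12 9 0]
t=5: x=[0.1900 1.7150 2.3300 14.0950 25.1500 13.2350 8.4300 0.8550] k=[4 3 0 16 26 11 11 1]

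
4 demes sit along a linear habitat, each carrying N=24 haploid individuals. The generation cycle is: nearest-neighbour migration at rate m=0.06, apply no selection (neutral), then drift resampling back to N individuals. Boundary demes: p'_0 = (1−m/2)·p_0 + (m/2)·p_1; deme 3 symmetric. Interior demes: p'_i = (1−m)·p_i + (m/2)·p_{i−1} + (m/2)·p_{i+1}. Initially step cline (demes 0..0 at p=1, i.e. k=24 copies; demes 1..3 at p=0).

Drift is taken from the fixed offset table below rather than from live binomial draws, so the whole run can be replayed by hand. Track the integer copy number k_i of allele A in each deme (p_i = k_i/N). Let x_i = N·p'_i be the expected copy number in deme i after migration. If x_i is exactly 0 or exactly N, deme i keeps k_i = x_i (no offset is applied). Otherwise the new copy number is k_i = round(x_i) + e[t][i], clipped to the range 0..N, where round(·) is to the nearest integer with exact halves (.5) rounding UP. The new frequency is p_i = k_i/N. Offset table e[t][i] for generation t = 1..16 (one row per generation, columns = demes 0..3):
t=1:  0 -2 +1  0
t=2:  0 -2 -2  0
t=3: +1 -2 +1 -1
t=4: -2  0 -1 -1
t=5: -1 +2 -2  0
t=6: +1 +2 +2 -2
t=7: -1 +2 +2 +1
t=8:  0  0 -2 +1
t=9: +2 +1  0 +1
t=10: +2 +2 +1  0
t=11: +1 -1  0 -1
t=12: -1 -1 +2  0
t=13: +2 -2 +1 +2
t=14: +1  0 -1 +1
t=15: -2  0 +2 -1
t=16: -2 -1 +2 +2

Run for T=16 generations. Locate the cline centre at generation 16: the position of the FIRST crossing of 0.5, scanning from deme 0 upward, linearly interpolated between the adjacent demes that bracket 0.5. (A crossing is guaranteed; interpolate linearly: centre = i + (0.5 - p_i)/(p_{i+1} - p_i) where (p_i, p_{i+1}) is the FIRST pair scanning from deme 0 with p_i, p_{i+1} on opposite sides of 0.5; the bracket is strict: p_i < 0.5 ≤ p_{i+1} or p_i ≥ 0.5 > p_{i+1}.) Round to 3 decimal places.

t=0: k=[24 0 0 0]
t=1: x=[23.2800 0.7200 0.0000 0.0000] k=[23 0 0 0]
t=2: x=[22.3100 0.6900 0.0000 0.0000] k=[22 0 0 0]
t=3: x=[21.3400 0.6600 0.0000 0.0000] k=[22 0 0 0]
t=4: x=[21.3400 0.6600 0.0000 0.0000] k=[19 1 0 0]
t=5: x=[18.4600 1.5100 0.0300 0.0000] k=[17 4 0 0]
t=6: x=[16.6100 4.2700 0.1200 0.0000] k=[18 6 2 0]
t=7: x=[17.6400 6.2400 2.0600 0.0600] k=[17 8 4 1]
t=8: x=[16.7300 8.1500 4.0300 1.0900] k=[17 8 2 2]
t=9: x=[16.7300 8.0900 2.1800 2.0000] k=[19 9 2 3]
t=10: x=[18.7000 9.0900 2.2400 2.9700] k=[21 11 3 3]
t=11: x=[20.7000 11.0600 3.2400 3.0000] k=[22 10 3 2]
t=12: x=[21.6400 10.1500 3.1800 2.0300] k=[21 9 5 2]
t=13: x=[20.6400 9.2400 5.0300 2.0900] k=[23 7 6 4]
t=14: x=[22.5200 7.4500 5.9700 4.0600] k=[24 7 5 5]
t=15: x=[23.4900 7.4500 5.0600 5.0000] k=[21 7 7 4]
t=16: x=[20.5800 7.4200 6.9100 4.0900] k=[19 6 9 6]

0.538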